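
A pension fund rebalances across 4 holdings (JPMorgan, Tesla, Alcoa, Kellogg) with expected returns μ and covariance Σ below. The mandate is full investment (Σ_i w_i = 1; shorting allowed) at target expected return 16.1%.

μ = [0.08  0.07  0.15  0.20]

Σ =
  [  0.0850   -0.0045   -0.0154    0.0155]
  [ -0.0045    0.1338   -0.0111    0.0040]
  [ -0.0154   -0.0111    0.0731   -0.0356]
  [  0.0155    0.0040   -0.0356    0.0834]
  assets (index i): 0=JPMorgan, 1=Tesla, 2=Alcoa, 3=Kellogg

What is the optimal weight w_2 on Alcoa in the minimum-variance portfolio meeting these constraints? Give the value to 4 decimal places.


x=Σ⁻¹μ = [1.0381  0.7988  4.3519  4.0245]
y=Σ⁻¹𝟙 = [13.5530  9.6443  28.2622  21.0730]
a=μᵀx=1.596646  b=𝟙ᵀx=10.213261  c=𝟙ᵀy=72.532449  D=ac−b²=11.497979
λ₁=(c·0.161−b)/D = (72.532449·0.161−10.213261)/11.497979 = 0.127367
λ₂=(a−b·0.161)/D = (1.596646−10.213261·0.161)/11.497979 = -0.004148
w* = 0.127367·x + -0.004148·y:
  w_0 = 0.127367·1.0381 + -0.004148·13.5530 = 0.0760  (JPMorgan)
  w_1 = 0.127367·0.7988 + -0.004148·9.6443 = 0.0617  (Tesla)
  w_2 = 0.127367·4.3519 + -0.004148·28.2622 = 0.4371  (Alcoa)
  w_3 = 0.127367·4.0245 + -0.004148·21.0730 = 0.4252  (Kellogg)
Σw_i=1.0000  μᵀw=0.1610
σ²=wᵀΣw=λ₁·μ_p+λ₂ = 0.127367·0.161 + -0.004148 = 0.016359 ≈ 0.0164

0.4371


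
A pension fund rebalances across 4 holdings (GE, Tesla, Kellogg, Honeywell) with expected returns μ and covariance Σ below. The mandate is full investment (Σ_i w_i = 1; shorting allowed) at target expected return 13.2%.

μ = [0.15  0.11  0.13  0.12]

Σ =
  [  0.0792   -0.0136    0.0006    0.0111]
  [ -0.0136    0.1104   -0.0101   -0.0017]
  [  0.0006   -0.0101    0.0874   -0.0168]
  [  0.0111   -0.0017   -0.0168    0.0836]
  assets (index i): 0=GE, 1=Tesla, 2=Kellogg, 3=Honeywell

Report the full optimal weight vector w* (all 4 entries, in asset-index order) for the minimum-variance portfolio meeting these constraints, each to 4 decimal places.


0.3633  0.1678  0.2780  0.1909

u=Σ⁻¹μ = [1.9006  1.4334  1.9483  1.6037]
v=Σ⁻¹𝟙 = [12.7033  12.2401  15.3862  13.6159]
a=μᵀu=0.888487  b=𝟙ᵀu=6.886013  c=𝟙ᵀv=53.945463  D=ac−b²=0.512656
λ₁=(c·0.132−b)/D = (53.945463·0.132−6.886013)/0.512656 = 0.457983
λ₂=(a−b·0.132)/D = (0.888487−6.886013·0.132)/0.512656 = -0.039923
w* = 0.457983·u + -0.039923·v:
  w_0 = 0.457983·1.9006 + -0.039923·12.7033 = 0.3633  (GE)
  w_1 = 0.457983·1.4334 + -0.039923·12.2401 = 0.1678  (Tesla)
  w_2 = 0.457983·1.9483 + -0.039923·15.3862 = 0.2780  (Kellogg)
  w_3 = 0.457983·1.6037 + -0.039923·13.6159 = 0.1909  (Honeywell)
Σw_i=1.0000  μᵀw=0.1320
σ²=wᵀΣw=λ₁·μ_p+λ₂ = 0.457983·0.132 + -0.039923 = 0.020531 ≈ 0.0205


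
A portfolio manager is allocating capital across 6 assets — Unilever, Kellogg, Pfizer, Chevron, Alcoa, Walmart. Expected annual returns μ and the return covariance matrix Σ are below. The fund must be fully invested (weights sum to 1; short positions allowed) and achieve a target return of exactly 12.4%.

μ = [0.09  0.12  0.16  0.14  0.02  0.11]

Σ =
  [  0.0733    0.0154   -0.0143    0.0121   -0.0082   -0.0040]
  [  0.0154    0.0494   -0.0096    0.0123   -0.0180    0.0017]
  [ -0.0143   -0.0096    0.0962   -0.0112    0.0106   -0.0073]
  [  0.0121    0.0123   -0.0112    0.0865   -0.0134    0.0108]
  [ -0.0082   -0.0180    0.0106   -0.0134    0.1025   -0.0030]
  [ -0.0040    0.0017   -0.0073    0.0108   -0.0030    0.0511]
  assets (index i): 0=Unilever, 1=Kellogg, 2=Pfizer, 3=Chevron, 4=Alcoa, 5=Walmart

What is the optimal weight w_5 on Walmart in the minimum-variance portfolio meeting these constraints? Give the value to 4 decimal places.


0.2264

x=Σ⁻¹μ = [1.1773  2.3790  2.3158  1.2391  0.6962  2.2755]
y=Σ⁻¹𝟙 = [13.5792  21.6133  15.5179  8.2250  14.7306  21.2567]
a=μᵀx=1.199676  b=𝟙ᵀx=10.082939  c=𝟙ᵀy=94.922706  D=ac−b²=12.210834
λ₁=(c·0.124−b)/D = (94.922706·0.124−10.082939)/12.210834 = 0.138195
λ₂=(a−b·0.124)/D = (1.199676−10.082939·0.124)/12.210834 = -0.004145
w* = 0.138195·x + -0.004145·y:
  w_0 = 0.138195·1.1773 + -0.004145·13.5792 = 0.1064  (Unilever)
  w_1 = 0.138195·2.3790 + -0.004145·21.6133 = 0.2392  (Kellogg)
  w_2 = 0.138195·2.3158 + -0.004145·15.5179 = 0.2557  (Pfizer)
  w_3 = 0.138195·1.2391 + -0.004145·8.2250 = 0.1372  (Chevron)
  w_4 = 0.138195·0.6962 + -0.004145·14.7306 = 0.0352  (Alcoa)
  w_5 = 0.138195·2.2755 + -0.004145·21.2567 = 0.2264  (Walmart)
Σw_i=1.0000  μᵀw=0.1240
σ²=wᵀΣw=λ₁·μ_p+λ₂ = 0.138195·0.124 + -0.004145 = 0.012992 ≈ 0.0130


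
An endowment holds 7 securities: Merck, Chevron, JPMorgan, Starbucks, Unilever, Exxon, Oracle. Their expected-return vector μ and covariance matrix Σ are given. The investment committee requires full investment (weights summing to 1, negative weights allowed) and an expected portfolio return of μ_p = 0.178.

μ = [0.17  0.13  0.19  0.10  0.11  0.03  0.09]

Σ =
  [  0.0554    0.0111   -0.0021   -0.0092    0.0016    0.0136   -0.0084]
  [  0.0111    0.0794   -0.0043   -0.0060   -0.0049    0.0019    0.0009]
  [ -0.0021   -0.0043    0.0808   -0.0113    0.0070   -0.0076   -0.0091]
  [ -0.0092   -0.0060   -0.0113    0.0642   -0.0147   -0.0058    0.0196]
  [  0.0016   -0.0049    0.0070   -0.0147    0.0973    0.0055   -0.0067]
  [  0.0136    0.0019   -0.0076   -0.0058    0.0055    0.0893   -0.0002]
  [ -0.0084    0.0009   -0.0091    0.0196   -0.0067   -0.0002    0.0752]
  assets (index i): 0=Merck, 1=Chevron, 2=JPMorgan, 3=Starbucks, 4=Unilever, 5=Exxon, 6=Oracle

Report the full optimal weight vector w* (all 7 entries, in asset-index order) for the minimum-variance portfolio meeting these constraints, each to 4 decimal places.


p=Σ⁻¹μ = [3.4365  1.5851  2.9339  2.6378  1.4282  0.1150  1.3568]
q=Σ⁻¹𝟙 = [18.9167  13.0574  18.0054  22.7154  13.0546  10.2716  12.7034]
a=μᵀp=1.894166  b=𝟙ᵀp=13.493334  c=𝟙ᵀq=108.724567  D=ac−b²=23.872266
λ₁=(c·0.178−b)/D = (108.724567·0.178−13.493334)/23.872266 = 0.245458
λ₂=(a−b·0.178)/D = (1.894166−13.493334·0.178)/23.872266 = -0.021265
w* = 0.245458·p + -0.021265·q:
  w_0 = 0.245458·3.4365 + -0.021265·18.9167 = 0.4413  (Merck)
  w_1 = 0.245458·1.5851 + -0.021265·13.0574 = 0.1114  (Chevron)
  w_2 = 0.245458·2.9339 + -0.021265·18.0054 = 0.3373  (JPMorgan)
  w_3 = 0.245458·2.6378 + -0.021265·22.7154 = 0.1644  (Starbucks)
  w_4 = 0.245458·1.4282 + -0.021265·13.0546 = 0.0730  (Unilever)
  w_5 = 0.245458·0.1150 + -0.021265·10.2716 = -0.1902  (Exxon)
  w_6 = 0.245458·1.3568 + -0.021265·12.7034 = 0.0629  (Oracle)
Σw_i=1.0000  μᵀw=0.1780
σ²=wᵀΣw=λ₁·μ_p+λ₂ = 0.245458·0.178 + -0.021265 = 0.022426 ≈ 0.0224

0.4413  0.1114  0.3373  0.1644  0.0730  -0.1902  0.0629


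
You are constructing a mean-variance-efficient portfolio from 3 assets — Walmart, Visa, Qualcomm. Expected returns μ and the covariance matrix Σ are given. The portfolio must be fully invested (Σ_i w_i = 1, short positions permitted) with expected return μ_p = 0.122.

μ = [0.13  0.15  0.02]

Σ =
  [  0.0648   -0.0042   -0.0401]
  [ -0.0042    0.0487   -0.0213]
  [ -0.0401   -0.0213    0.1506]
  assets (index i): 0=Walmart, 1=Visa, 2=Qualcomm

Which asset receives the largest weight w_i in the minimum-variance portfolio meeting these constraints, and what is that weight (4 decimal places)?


g=Σ⁻¹μ = [3.2381  4.0447  1.5671]
h=Σ⁻¹𝟙 = [29.0998  31.2710  18.8113]
a=μᵀg=1.059000  b=𝟙ᵀg=8.849861  c=𝟙ᵀh=79.182151  D=ac−b²=5.533844
λ₁=(c·0.122−b)/D = (79.182151·0.122−8.849861)/5.533844 = 0.146437
λ₂=(a−b·0.122)/D = (1.059000−8.849861·0.122)/5.533844 = -0.003738
w* = 0.146437·g + -0.003738·h:
  w_0 = 0.146437·3.2381 + -0.003738·29.0998 = 0.3654  (Walmart)
  w_1 = 0.146437·4.0447 + -0.003738·31.2710 = 0.4754  (Visa)
  w_2 = 0.146437·1.5671 + -0.003738·18.8113 = 0.1592  (Qualcomm)
Σw_i=1.0000  μᵀw=0.1220
σ²=wᵀΣw=λ₁·μ_p+λ₂ = 0.146437·0.122 + -0.003738 = 0.014128 ≈ 0.0141

Visa (0.4754)


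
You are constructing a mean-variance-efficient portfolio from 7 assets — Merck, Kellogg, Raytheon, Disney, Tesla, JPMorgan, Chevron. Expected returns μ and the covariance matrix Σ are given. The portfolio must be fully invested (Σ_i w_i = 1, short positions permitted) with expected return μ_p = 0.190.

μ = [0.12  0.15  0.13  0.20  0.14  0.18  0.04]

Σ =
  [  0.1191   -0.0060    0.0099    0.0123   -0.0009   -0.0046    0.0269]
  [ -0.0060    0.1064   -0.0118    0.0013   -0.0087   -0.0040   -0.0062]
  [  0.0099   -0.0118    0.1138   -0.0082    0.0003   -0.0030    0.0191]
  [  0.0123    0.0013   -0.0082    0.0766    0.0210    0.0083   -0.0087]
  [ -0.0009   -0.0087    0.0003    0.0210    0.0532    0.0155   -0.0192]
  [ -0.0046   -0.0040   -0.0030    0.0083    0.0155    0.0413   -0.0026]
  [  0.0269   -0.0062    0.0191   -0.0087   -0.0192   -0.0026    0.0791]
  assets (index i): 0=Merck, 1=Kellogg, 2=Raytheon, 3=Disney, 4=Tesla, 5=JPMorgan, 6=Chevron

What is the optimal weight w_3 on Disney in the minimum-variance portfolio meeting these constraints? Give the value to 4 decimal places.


g=Σ⁻¹μ = [0.7925  1.8801  1.3862  1.8975  1.3138  3.8993  0.7046]
h=Σ⁻¹𝟙 = [4.8942  13.6239  8.1043  7.6419  18.1857  19.3114  15.9783]
a=μᵀg=1.850814  b=𝟙ᵀg=11.874011  c=𝟙ᵀh=87.739684  D=ac−b²=21.397726
λ₁=(c·0.190−b)/D = (87.739684·0.190−11.874011)/21.397726 = 0.224161
λ₂=(a−b·0.190)/D = (1.850814−11.874011·0.190)/21.397726 = -0.018939
w* = 0.224161·g + -0.018939·h:
  w_0 = 0.224161·0.7925 + -0.018939·4.8942 = 0.0849  (Merck)
  w_1 = 0.224161·1.8801 + -0.018939·13.6239 = 0.1634  (Kellogg)
  w_2 = 0.224161·1.3862 + -0.018939·8.1043 = 0.1572  (Raytheon)
  w_3 = 0.224161·1.8975 + -0.018939·7.6419 = 0.2806  (Disney)
  w_4 = 0.224161·1.3138 + -0.018939·18.1857 = -0.0499  (Tesla)
  w_5 = 0.224161·3.8993 + -0.018939·19.3114 = 0.5083  (JPMorgan)
  w_6 = 0.224161·0.7046 + -0.018939·15.9783 = -0.1447  (Chevron)
Σw_i=1.0000  μᵀw=0.1900
σ²=wᵀΣw=λ₁·μ_p+λ₂ = 0.224161·0.190 + -0.018939 = 0.023652 ≈ 0.0237

0.2806


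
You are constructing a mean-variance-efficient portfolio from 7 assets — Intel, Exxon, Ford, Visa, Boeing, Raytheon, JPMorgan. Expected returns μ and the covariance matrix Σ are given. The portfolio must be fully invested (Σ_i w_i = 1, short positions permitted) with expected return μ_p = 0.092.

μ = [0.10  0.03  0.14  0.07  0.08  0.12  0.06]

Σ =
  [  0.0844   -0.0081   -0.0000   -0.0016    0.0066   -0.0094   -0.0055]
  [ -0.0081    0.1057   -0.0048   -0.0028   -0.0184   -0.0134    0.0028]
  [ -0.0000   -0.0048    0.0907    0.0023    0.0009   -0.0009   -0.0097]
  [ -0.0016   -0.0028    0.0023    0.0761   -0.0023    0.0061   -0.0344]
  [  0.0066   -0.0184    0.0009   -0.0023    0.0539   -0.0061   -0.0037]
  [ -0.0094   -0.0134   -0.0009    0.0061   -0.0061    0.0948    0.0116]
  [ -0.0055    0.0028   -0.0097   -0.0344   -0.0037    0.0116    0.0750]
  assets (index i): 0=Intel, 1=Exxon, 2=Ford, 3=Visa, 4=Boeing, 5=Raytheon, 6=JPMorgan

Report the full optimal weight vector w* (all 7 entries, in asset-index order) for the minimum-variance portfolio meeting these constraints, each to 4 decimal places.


x=Σ⁻¹μ = [1.4235  0.9849  1.7339  1.6715  1.9630  1.3680  1.7438]
y=Σ⁻¹𝟙 = [14.9358  17.2854  14.0193  25.7490  26.6263  11.3631  26.9627]
a=μᵀx=0.957485  b=𝟙ᵀx=10.888709  c=𝟙ᵀy=136.941543  D=ac−b²=12.555517
λ₁=(c·0.092−b)/D = (136.941543·0.092−10.888709)/12.555517 = 0.136188
λ₂=(a−b·0.092)/D = (0.957485−10.888709·0.092)/12.555517 = -0.003526
w* = 0.136188·x + -0.003526·y:
  w_0 = 0.136188·1.4235 + -0.003526·14.9358 = 0.1412  (Intel)
  w_1 = 0.136188·0.9849 + -0.003526·17.2854 = 0.0732  (Exxon)
  w_2 = 0.136188·1.7339 + -0.003526·14.0193 = 0.1867  (Ford)
  w_3 = 0.136188·1.6715 + -0.003526·25.7490 = 0.1368  (Visa)
  w_4 = 0.136188·1.9630 + -0.003526·26.6263 = 0.1734  (Boeing)
  w_5 = 0.136188·1.3680 + -0.003526·11.3631 = 0.1462  (Raytheon)
  w_6 = 0.136188·1.7438 + -0.003526·26.9627 = 0.1424  (JPMorgan)
Σw_i=1.0000  μᵀw=0.0920
σ²=wᵀΣw=λ₁·μ_p+λ₂ = 0.136188·0.092 + -0.003526 = 0.009003 ≈ 0.0090

0.1412  0.0732  0.1867  0.1368  0.1734  0.1462  0.1424


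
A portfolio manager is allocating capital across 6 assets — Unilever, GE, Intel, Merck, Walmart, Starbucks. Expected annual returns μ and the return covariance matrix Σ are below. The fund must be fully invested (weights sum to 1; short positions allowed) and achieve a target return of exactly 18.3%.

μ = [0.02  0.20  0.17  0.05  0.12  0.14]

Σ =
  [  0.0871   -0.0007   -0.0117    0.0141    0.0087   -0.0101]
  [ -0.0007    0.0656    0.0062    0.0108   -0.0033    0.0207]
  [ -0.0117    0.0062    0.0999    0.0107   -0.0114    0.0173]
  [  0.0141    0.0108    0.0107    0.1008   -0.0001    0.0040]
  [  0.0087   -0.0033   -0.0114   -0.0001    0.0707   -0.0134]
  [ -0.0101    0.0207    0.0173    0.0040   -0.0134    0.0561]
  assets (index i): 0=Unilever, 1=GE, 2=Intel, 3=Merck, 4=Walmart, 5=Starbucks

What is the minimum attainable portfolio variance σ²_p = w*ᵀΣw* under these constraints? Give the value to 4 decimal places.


0.0285

x=Σ⁻¹μ = [0.4388  2.4854  1.5723  -0.0651  2.3419  1.7366]
y=Σ⁻¹𝟙 = [12.1584  8.8716  9.2522  5.5998  17.9302  17.7711]
a=μᵀx=1.294053  b=𝟙ᵀx=8.509938  c=𝟙ᵀy=71.583402  D=ac−b²=20.213654
λ₁=(c·0.183−b)/D = (71.583402·0.183−8.509938)/20.213654 = 0.227066
λ₂=(a−b·0.183)/D = (1.294053−8.509938·0.183)/20.213654 = -0.013024
w* = 0.227066·x + -0.013024·y:
  w_0 = 0.227066·0.4388 + -0.013024·12.1584 = -0.0587  (Unilever)
  w_1 = 0.227066·2.4854 + -0.013024·8.8716 = 0.4488  (GE)
  w_2 = 0.227066·1.5723 + -0.013024·9.2522 = 0.2365  (Intel)
  w_3 = 0.227066·-0.0651 + -0.013024·5.5998 = -0.0877  (Merck)
  w_4 = 0.227066·2.3419 + -0.013024·17.9302 = 0.2982  (Walmart)
  w_5 = 0.227066·1.7366 + -0.013024·17.7711 = 0.1629  (Starbucks)
Σw_i=1.0000  μᵀw=0.1830
σ²=wᵀΣw=λ₁·μ_p+λ₂ = 0.227066·0.183 + -0.013024 = 0.028529 ≈ 0.0285


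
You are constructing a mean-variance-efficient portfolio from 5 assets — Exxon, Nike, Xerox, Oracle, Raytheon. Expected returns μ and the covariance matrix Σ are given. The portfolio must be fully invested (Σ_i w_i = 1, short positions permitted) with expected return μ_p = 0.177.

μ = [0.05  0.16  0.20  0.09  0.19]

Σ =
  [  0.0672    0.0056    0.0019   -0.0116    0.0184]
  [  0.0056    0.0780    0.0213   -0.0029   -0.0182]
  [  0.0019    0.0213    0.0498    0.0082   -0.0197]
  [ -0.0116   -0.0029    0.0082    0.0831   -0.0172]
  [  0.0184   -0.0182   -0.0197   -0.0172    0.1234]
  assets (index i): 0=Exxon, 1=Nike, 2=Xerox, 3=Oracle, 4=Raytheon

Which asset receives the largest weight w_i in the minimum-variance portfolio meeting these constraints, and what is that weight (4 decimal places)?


Xerox (0.4370)

p=Σ⁻¹μ = [-0.0016  1.5696  4.1701  1.2671  2.6138]
q=Σ⁻¹𝟙 = [12.6200  10.6324  17.5948  15.0584  12.6979]
a=μᵀp=1.695742  b=𝟙ᵀp=9.619014  c=𝟙ᵀq=68.603574  D=ac−b²=23.808511
λ₁=(c·0.177−b)/D = (68.603574·0.177−9.619014)/23.808511 = 0.106005
λ₂=(a−b·0.177)/D = (1.695742−9.619014·0.177)/23.808511 = -0.000287
w* = 0.106005·p + -0.000287·q:
  w_0 = 0.106005·-0.0016 + -0.000287·12.6200 = -0.0038  (Exxon)
  w_1 = 0.106005·1.5696 + -0.000287·10.6324 = 0.1633  (Nike)
  w_2 = 0.106005·4.1701 + -0.000287·17.5948 = 0.4370  (Xerox)
  w_3 = 0.106005·1.2671 + -0.000287·15.0584 = 0.1300  (Oracle)
  w_4 = 0.106005·2.6138 + -0.000287·12.6979 = 0.2734  (Raytheon)
Σw_i=1.0000  μᵀw=0.1770
σ²=wᵀΣw=λ₁·μ_p+λ₂ = 0.106005·0.177 + -0.000287 = 0.018476 ≈ 0.0185


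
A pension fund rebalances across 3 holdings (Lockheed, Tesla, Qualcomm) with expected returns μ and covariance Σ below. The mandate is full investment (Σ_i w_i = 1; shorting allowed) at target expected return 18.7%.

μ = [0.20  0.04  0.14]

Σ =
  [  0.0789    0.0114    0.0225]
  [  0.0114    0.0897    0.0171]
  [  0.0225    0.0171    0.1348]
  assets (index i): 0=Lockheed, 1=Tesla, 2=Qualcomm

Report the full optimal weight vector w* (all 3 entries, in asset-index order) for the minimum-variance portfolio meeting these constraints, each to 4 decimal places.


u=Σ⁻¹μ = [2.3477  0.0249  0.6436]
v=Σ⁻¹𝟙 = [10.0638  8.9928  4.5978]
a=μᵀu=0.560640  b=𝟙ᵀu=3.016161  c=𝟙ᵀv=23.654362  D=ac−b²=4.164344
λ₁=(c·0.187−b)/D = (23.654362·0.187−3.016161)/4.164344 = 0.337917
λ₂=(a−b·0.187)/D = (0.560640−3.016161·0.187)/4.164344 = -0.000812
w* = 0.337917·u + -0.000812·v:
  w_0 = 0.337917·2.3477 + -0.000812·10.0638 = 0.7852  (Lockheed)
  w_1 = 0.337917·0.0249 + -0.000812·8.9928 = 0.0011  (Tesla)
  w_2 = 0.337917·0.6436 + -0.000812·4.5978 = 0.2137  (Qualcomm)
Σw_i=1.0000  μᵀw=0.1870
σ²=wᵀΣw=λ₁·μ_p+λ₂ = 0.337917·0.187 + -0.000812 = 0.062378 ≈ 0.0624

0.7852  0.0011  0.2137


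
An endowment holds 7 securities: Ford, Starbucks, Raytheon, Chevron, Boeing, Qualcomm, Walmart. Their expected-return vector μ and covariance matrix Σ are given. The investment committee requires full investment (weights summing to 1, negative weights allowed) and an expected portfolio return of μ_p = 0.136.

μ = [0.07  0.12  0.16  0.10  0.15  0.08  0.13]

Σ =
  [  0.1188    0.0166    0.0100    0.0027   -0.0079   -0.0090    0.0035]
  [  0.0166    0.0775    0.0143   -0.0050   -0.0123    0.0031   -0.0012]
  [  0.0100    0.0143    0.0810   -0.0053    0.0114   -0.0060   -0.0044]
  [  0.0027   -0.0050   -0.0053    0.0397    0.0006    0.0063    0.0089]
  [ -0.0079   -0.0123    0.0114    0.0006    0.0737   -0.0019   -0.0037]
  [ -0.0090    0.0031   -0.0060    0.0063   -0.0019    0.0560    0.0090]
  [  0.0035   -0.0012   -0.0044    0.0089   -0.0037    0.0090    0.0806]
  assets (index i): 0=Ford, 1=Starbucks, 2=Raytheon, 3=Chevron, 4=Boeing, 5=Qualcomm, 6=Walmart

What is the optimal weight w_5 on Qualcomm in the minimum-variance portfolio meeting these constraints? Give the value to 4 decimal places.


x=Σ⁻¹μ = [0.3560  1.6419  1.6542  2.3888  2.1730  1.1489  1.4199]
y=Σ⁻¹𝟙 = [7.2012  12.9519  10.1448  22.8559  15.6205  15.8543  9.2638]
a=μᵀx=1.327960  b=𝟙ᵀx=10.782787  c=𝟙ᵀy=93.892468  D=ac−b²=8.416978
λ₁=(c·0.136−b)/D = (93.892468·0.136−10.782787)/8.416978 = 0.236022
λ₂=(a−b·0.136)/D = (1.327960−10.782787·0.136)/8.416978 = -0.016455
w* = 0.236022·x + -0.016455·y:
  w_0 = 0.236022·0.3560 + -0.016455·7.2012 = -0.0345  (Ford)
  w_1 = 0.236022·1.6419 + -0.016455·12.9519 = 0.1744  (Starbucks)
  w_2 = 0.236022·1.6542 + -0.016455·10.1448 = 0.2235  (Raytheon)
  w_3 = 0.236022·2.3888 + -0.016455·22.8559 = 0.1877  (Chevron)
  w_4 = 0.236022·2.1730 + -0.016455·15.6205 = 0.2559  (Boeing)
  w_5 = 0.236022·1.1489 + -0.016455·15.8543 = 0.0103  (Qualcomm)
  w_6 = 0.236022·1.4199 + -0.016455·9.2638 = 0.1827  (Walmart)
Σw_i=1.0000  μᵀw=0.1360
σ²=wᵀΣw=λ₁·μ_p+λ₂ = 0.236022·0.136 + -0.016455 = 0.015644 ≈ 0.0156

0.0103


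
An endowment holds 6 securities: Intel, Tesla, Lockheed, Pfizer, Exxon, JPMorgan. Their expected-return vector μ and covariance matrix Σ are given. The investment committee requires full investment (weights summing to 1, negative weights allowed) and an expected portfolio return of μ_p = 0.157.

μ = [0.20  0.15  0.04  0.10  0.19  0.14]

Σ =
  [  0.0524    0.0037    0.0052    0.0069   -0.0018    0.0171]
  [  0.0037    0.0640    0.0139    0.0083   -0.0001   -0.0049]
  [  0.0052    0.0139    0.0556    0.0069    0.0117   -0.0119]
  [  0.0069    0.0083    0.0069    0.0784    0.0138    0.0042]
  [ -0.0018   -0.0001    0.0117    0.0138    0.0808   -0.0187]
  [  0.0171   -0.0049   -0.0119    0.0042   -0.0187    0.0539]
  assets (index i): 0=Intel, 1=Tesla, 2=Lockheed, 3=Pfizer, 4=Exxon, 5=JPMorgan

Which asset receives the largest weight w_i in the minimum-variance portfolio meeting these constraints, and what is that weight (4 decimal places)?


JPMorgan (0.2827)

p=Σ⁻¹μ = [2.7900  2.4440  -0.1828  0.0796  3.1167  2.9692]
q=Σ⁻¹𝟙 = [8.1343  13.0794  15.5390  5.2214  15.3346  25.5053]
a=μᵀp=1.933114  b=𝟙ᵀp=11.216788  c=𝟙ᵀq=82.813982  D=ac−b²=34.272526
λ₁=(c·0.157−b)/D = (82.813982·0.157−11.216788)/34.272526 = 0.052083
λ₂=(a−b·0.157)/D = (1.933114−11.216788·0.157)/34.272526 = 0.005021
w* = 0.052083·p + 0.005021·q:
  w_0 = 0.052083·2.7900 + 0.005021·8.1343 = 0.1862  (Intel)
  w_1 = 0.052083·2.4440 + 0.005021·13.0794 = 0.1930  (Tesla)
  w_2 = 0.052083·-0.1828 + 0.005021·15.5390 = 0.0685  (Lockheed)
  w_3 = 0.052083·0.0796 + 0.005021·5.2214 = 0.0304  (Pfizer)
  w_4 = 0.052083·3.1167 + 0.005021·15.3346 = 0.2393  (Exxon)
  w_5 = 0.052083·2.9692 + 0.005021·25.5053 = 0.2827  (JPMorgan)
Σw_i=1.0000  μᵀw=0.1570
σ²=wᵀΣw=λ₁·μ_p+λ₂ = 0.052083·0.157 + 0.005021 = 0.013198 ≈ 0.0132


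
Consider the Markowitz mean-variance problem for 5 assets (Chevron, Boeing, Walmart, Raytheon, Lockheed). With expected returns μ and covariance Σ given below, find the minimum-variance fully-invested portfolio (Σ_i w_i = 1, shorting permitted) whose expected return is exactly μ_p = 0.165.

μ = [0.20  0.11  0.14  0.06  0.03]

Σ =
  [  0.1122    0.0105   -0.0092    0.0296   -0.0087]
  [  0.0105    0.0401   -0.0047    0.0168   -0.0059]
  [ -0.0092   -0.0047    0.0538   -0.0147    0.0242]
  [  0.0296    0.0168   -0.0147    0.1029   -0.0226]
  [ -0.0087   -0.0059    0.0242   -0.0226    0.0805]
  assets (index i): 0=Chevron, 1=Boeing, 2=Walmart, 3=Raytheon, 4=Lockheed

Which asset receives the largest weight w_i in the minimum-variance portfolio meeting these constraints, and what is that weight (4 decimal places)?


Walmart (0.5116)

u=Σ⁻¹μ = [1.7714  2.6013  3.2411  0.0678  -0.2005]
v=Σ⁻¹𝟙 = [6.7613  23.2386  19.0272  9.2759  11.7405]
a=μᵀu=1.092235  b=𝟙ᵀu=7.481081  c=𝟙ᵀv=70.043472  D=ac−b²=20.537334
λ₁=(c·0.165−b)/D = (70.043472·0.165−7.481081)/20.537334 = 0.198472
λ₂=(a−b·0.165)/D = (1.092235−7.481081·0.165)/20.537334 = -0.006921
w* = 0.198472·u + -0.006921·v:
  w_0 = 0.198472·1.7714 + -0.006921·6.7613 = 0.3048  (Chevron)
  w_1 = 0.198472·2.6013 + -0.006921·23.2386 = 0.3554  (Boeing)
  w_2 = 0.198472·3.2411 + -0.006921·19.0272 = 0.5116  (Walmart)
  w_3 = 0.198472·0.0678 + -0.006921·9.2759 = -0.0507  (Raytheon)
  w_4 = 0.198472·-0.2005 + -0.006921·11.7405 = -0.1211  (Lockheed)
Σw_i=1.0000  μᵀw=0.1650
σ²=wᵀΣw=λ₁·μ_p+λ₂ = 0.198472·0.165 + -0.006921 = 0.025827 ≈ 0.0258


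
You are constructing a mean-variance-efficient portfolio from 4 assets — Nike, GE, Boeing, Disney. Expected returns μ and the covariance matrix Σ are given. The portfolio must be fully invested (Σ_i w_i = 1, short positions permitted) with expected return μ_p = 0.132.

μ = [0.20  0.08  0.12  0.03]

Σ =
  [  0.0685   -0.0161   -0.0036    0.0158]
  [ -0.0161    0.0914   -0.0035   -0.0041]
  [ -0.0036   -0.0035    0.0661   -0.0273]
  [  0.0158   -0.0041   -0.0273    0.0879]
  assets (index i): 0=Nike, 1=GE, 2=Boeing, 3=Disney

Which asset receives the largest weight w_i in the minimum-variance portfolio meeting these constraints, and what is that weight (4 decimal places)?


g=Σ⁻¹μ = [3.2845  1.5660  2.2995  0.5381]
h=Σ⁻¹𝟙 = [15.6113  15.3431  23.6617  16.6349]
a=μᵀg=1.074267  b=𝟙ᵀg=7.688157  c=𝟙ᵀh=71.251018  D=ac−b²=17.434838
λ₁=(c·0.132−b)/D = (71.251018·0.132−7.688157)/17.434838 = 0.098480
λ₂=(a−b·0.132)/D = (1.074267−7.688157·0.132)/17.434838 = 0.003409
w* = 0.098480·g + 0.003409·h:
  w_0 = 0.098480·3.2845 + 0.003409·15.6113 = 0.3767  (Nike)
  w_1 = 0.098480·1.5660 + 0.003409·15.3431 = 0.2065  (GE)
  w_2 = 0.098480·2.2995 + 0.003409·23.6617 = 0.3071  (Boeing)
  w_3 = 0.098480·0.5381 + 0.003409·16.6349 = 0.1097  (Disney)
Σw_i=1.0000  μᵀw=0.1320
σ²=wᵀΣw=λ₁·μ_p+λ₂ = 0.098480·0.132 + 0.003409 = 0.016408 ≈ 0.0164

Nike (0.3767)


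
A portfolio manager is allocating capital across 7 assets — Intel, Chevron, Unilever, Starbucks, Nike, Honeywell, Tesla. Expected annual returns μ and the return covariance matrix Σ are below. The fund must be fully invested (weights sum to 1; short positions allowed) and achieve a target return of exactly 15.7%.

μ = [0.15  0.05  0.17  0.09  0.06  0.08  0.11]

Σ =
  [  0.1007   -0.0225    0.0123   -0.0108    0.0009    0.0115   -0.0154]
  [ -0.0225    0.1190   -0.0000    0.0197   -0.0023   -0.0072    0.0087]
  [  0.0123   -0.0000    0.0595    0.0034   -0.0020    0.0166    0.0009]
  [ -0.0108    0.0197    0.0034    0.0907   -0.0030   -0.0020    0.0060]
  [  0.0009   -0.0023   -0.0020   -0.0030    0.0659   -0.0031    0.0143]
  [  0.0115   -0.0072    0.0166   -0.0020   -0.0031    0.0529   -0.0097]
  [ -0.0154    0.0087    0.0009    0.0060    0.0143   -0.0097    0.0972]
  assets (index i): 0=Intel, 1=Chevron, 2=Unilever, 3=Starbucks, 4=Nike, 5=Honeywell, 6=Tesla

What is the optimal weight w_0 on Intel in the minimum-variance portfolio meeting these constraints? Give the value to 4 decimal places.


p=Σ⁻¹μ = [1.5134  0.5292  2.2620  0.9376  0.7964  0.8500  1.2129]
q=Σ⁻¹𝟙 = [11.3928  9.4995  9.2059  10.1850  14.7346  17.9410  10.1516]
a=μᵀp=0.971601  b=𝟙ᵀp=8.101577  c=𝟙ᵀq=83.110372  D=ac−b²=15.114558
λ₁=(c·0.157−b)/D = (83.110372·0.157−8.101577)/15.114558 = 0.327284
λ₂=(a−b·0.157)/D = (0.971601−8.101577·0.157)/15.114558 = -0.019871
w* = 0.327284·p + -0.019871·q:
  w_0 = 0.327284·1.5134 + -0.019871·11.3928 = 0.2689  (Intel)
  w_1 = 0.327284·0.5292 + -0.019871·9.4995 = -0.0156  (Chevron)
  w_2 = 0.327284·2.2620 + -0.019871·9.2059 = 0.5574  (Unilever)
  w_3 = 0.327284·0.9376 + -0.019871·10.1850 = 0.1045  (Starbucks)
  w_4 = 0.327284·0.7964 + -0.019871·14.7346 = -0.0322  (Nike)
  w_5 = 0.327284·0.8500 + -0.019871·17.9410 = -0.0783  (Honeywell)
  w_6 = 0.327284·1.2129 + -0.019871·10.1516 = 0.1952  (Tesla)
Σw_i=1.0000  μᵀw=0.1570
σ²=wᵀΣw=λ₁·μ_p+λ₂ = 0.327284·0.157 + -0.019871 = 0.031512 ≈ 0.0315

0.2689


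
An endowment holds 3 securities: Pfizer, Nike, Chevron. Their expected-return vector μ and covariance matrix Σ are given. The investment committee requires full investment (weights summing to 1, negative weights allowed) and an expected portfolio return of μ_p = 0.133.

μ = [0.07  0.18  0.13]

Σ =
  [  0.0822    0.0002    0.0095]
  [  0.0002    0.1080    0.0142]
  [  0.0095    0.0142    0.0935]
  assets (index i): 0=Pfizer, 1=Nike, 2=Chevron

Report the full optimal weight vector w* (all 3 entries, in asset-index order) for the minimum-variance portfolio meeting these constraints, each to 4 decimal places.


u=Σ⁻¹μ = [0.7224  1.5226  1.0857]
v=Σ⁻¹𝟙 = [11.1839  8.1444  8.3220]
a=μᵀu=0.465777  b=𝟙ᵀu=3.330710  c=𝟙ᵀv=27.650177  D=ac−b²=1.785194
λ₁=(c·0.133−b)/D = (27.650177·0.133−3.330710)/1.785194 = 0.194244
λ₂=(a−b·0.133)/D = (0.465777−3.330710·0.133)/1.785194 = 0.012768
w* = 0.194244·u + 0.012768·v:
  w_0 = 0.194244·0.7224 + 0.012768·11.1839 = 0.2831  (Pfizer)
  w_1 = 0.194244·1.5226 + 0.012768·8.1444 = 0.3997  (Nike)
  w_2 = 0.194244·1.0857 + 0.012768·8.3220 = 0.3172  (Chevron)
Σw_i=1.0000  μᵀw=0.1330
σ²=wᵀΣw=λ₁·μ_p+λ₂ = 0.194244·0.133 + 0.012768 = 0.038602 ≈ 0.0386

0.2831  0.3997  0.3172


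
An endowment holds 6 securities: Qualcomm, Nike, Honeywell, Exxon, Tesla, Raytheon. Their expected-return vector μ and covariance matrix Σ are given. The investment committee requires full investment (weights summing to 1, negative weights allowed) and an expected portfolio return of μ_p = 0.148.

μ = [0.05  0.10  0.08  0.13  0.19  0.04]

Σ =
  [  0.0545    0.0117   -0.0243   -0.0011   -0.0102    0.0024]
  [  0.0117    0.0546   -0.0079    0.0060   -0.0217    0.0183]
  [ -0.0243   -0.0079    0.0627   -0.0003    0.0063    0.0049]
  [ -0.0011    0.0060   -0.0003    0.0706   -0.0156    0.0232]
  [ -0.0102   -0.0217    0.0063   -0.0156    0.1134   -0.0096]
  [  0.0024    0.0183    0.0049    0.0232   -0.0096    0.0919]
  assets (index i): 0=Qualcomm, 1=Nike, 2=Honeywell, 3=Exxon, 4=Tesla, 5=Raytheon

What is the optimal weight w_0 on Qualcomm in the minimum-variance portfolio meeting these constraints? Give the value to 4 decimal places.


u=Σ⁻¹μ = [1.8380  2.6846  2.1326  2.4058  2.5158  -0.6056]
v=Σ⁻¹𝟙 = [29.9501  19.8879  28.3380  15.8653  16.1215  2.3069]
a=μᵀu=1.297493  b=𝟙ᵀu=10.971189  c=𝟙ᵀv=112.469730  D=ac−b²=25.561728
λ₁=(c·0.148−b)/D = (112.469730·0.148−10.971189)/25.561728 = 0.221985
λ₂=(a−b·0.148)/D = (1.297493−10.971189·0.148)/25.561728 = -0.012763
w* = 0.221985·u + -0.012763·v:
  w_0 = 0.221985·1.8380 + -0.012763·29.9501 = 0.0258  (Qualcomm)
  w_1 = 0.221985·2.6846 + -0.012763·19.8879 = 0.3421  (Nike)
  w_2 = 0.221985·2.1326 + -0.012763·28.3380 = 0.1117  (Honeywell)
  w_3 = 0.221985·2.4058 + -0.012763·15.8653 = 0.3316  (Exxon)
  w_4 = 0.221985·2.5158 + -0.012763·16.1215 = 0.3527  (Tesla)
  w_5 = 0.221985·-0.6056 + -0.012763·2.3069 = -0.1639  (Raytheon)
Σw_i=1.0000  μᵀw=0.1480
σ²=wᵀΣw=λ₁·μ_p+λ₂ = 0.221985·0.148 + -0.012763 = 0.020091 ≈ 0.0201

0.0258


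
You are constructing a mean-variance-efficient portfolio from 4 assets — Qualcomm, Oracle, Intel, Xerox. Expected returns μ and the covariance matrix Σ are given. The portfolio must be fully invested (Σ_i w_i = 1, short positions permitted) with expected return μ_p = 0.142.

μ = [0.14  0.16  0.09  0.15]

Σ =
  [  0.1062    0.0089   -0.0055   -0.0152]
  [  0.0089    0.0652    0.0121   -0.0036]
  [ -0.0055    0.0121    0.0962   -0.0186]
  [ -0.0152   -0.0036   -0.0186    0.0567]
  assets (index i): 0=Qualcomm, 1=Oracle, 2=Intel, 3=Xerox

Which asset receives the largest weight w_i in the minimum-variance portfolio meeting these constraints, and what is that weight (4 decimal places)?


p=Σ⁻¹μ = [1.7508  2.1452  1.4888  3.7395]
q=Σ⁻¹𝟙 = [12.9764  12.3034  14.7591  26.7382]
a=μᵀp=1.283256  b=𝟙ᵀp=9.124288  c=𝟙ᵀq=66.777109  D=ac−b²=2.439490
λ₁=(c·0.142−b)/D = (66.777109·0.142−9.124288)/2.439490 = 0.146777
λ₂=(a−b·0.142)/D = (1.283256−9.124288·0.142)/2.439490 = -0.005080
w* = 0.146777·p + -0.005080·q:
  w_0 = 0.146777·1.7508 + -0.005080·12.9764 = 0.1911  (Qualcomm)
  w_1 = 0.146777·2.1452 + -0.005080·12.3034 = 0.2524  (Oracle)
  w_2 = 0.146777·1.4888 + -0.005080·14.7591 = 0.1436  (Intel)
  w_3 = 0.146777·3.7395 + -0.005080·26.7382 = 0.4130  (Xerox)
Σw_i=1.0000  μᵀw=0.1420
σ²=wᵀΣw=λ₁·μ_p+λ₂ = 0.146777·0.142 + -0.005080 = 0.015762 ≈ 0.0158

Xerox (0.4130)


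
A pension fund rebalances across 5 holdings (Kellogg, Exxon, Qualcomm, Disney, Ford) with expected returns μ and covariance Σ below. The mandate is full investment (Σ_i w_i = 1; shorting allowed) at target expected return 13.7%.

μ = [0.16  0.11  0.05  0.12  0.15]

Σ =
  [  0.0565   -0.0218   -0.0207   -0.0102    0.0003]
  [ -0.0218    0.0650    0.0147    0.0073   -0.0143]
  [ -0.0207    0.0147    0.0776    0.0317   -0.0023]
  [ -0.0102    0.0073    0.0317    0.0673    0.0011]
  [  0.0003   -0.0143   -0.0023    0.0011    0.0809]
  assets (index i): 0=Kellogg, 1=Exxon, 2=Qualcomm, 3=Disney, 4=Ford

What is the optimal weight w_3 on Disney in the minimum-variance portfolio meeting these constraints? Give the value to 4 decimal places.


0.1516

g=Σ⁻¹μ = [4.6946  3.4714  0.5727  1.8084  2.4420]
h=Σ⁻¹𝟙 = [34.6450  26.5857  13.2227  10.7172  17.1620]
a=μᵀg=1.744939  b=𝟙ᵀg=12.989124  c=𝟙ᵀh=102.332567  D=ac−b²=9.846703
λ₁=(c·0.137−b)/D = (102.332567·0.137−12.989124)/9.846703 = 0.104648
λ₂=(a−b·0.137)/D = (1.744939−12.989124·0.137)/9.846703 = -0.003511
w* = 0.104648·g + -0.003511·h:
  w_0 = 0.104648·4.6946 + -0.003511·34.6450 = 0.3696  (Kellogg)
  w_1 = 0.104648·3.4714 + -0.003511·26.5857 = 0.2699  (Exxon)
  w_2 = 0.104648·0.5727 + -0.003511·13.2227 = 0.0135  (Qualcomm)
  w_3 = 0.104648·1.8084 + -0.003511·10.7172 = 0.1516  (Disney)
  w_4 = 0.104648·2.4420 + -0.003511·17.1620 = 0.1953  (Ford)
Σw_i=1.0000  μᵀw=0.1370
σ²=wᵀΣw=λ₁·μ_p+λ₂ = 0.104648·0.137 + -0.003511 = 0.010826 ≈ 0.0108


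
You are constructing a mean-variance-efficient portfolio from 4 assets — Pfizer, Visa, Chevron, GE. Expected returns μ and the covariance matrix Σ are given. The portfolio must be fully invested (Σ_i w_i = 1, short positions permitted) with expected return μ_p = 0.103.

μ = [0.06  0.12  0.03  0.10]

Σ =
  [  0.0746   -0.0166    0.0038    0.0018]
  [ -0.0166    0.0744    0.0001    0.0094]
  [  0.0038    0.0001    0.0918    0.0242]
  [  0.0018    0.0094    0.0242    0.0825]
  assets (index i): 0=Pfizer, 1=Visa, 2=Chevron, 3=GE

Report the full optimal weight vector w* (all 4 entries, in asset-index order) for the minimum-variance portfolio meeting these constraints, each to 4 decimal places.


g=Σ⁻¹μ = [1.1690  1.7496  0.0176  0.9821]
h=Σ⁻¹𝟙 = [16.3962  16.1387  8.2160  7.5146]
a=μᵀg=0.378835  b=𝟙ᵀg=3.918354  c=𝟙ᵀh=48.265459  D=ac−b²=2.931139
λ₁=(c·0.103−b)/D = (48.265459·0.103−3.918354)/2.931139 = 0.359242
λ₂=(a−b·0.103)/D = (0.378835−3.918354·0.103)/2.931139 = -0.008446
w* = 0.359242·g + -0.008446·h:
  w_0 = 0.359242·1.1690 + -0.008446·16.3962 = 0.2815  (Pfizer)
  w_1 = 0.359242·1.7496 + -0.008446·16.1387 = 0.4922  (Visa)
  w_2 = 0.359242·0.0176 + -0.008446·8.2160 = -0.0631  (Chevron)
  w_3 = 0.359242·0.9821 + -0.008446·7.5146 = 0.2893  (GE)
Σw_i=1.0000  μᵀw=0.1030
σ²=wᵀΣw=λ₁·μ_p+λ₂ = 0.359242·0.103 + -0.008446 = 0.028556 ≈ 0.0286

0.2815  0.4922  -0.0631  0.2893


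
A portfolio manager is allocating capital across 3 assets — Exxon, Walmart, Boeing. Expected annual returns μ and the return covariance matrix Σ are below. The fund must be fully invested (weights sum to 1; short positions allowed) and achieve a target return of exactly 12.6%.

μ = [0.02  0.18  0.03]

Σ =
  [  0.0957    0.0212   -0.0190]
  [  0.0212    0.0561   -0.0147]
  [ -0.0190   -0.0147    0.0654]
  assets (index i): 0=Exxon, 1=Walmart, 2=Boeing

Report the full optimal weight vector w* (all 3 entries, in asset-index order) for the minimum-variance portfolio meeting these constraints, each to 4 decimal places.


p=Σ⁻¹μ = [-0.3677  3.6550  1.1734]
q=Σ⁻¹𝟙 = [10.5932  19.8015  22.8188]
a=μᵀp=0.685746  b=𝟙ᵀp=4.460690  c=𝟙ᵀq=53.213463  D=ac−b²=16.593185
λ₁=(c·0.126−b)/D = (53.213463·0.126−4.460690)/16.593185 = 0.135249
λ₂=(a−b·0.126)/D = (0.685746−4.460690·0.126)/16.593185 = 0.007455
w* = 0.135249·p + 0.007455·q:
  w_0 = 0.135249·-0.3677 + 0.007455·10.5932 = 0.0292  (Exxon)
  w_1 = 0.135249·3.6550 + 0.007455·19.8015 = 0.6419  (Walmart)
  w_2 = 0.135249·1.1734 + 0.007455·22.8188 = 0.3288  (Boeing)
Σw_i=1.0000  μᵀw=0.1260
σ²=wᵀΣw=λ₁·μ_p+λ₂ = 0.135249·0.126 + 0.007455 = 0.024496 ≈ 0.0245

0.0292  0.6419  0.3288


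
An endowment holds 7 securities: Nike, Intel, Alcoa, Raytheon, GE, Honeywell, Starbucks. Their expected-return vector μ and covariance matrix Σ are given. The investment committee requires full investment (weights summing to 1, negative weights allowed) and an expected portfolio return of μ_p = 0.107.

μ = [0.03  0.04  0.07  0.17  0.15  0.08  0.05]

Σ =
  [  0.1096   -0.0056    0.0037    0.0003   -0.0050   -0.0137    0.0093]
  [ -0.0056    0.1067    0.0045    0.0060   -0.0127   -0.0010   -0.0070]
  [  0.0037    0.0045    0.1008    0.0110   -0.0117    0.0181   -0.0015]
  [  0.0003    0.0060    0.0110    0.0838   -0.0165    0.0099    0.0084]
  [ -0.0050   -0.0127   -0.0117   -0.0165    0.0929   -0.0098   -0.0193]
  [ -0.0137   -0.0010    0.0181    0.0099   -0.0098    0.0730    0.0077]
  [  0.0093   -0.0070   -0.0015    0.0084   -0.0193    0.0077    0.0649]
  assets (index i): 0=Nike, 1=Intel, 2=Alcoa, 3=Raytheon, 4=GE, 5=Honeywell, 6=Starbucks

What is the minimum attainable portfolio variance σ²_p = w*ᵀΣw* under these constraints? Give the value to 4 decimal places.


u=Σ⁻¹μ = [0.4209  0.6355  0.5484  2.1765  2.5198  0.9700  1.1439]
v=Σ⁻¹𝟙 = [10.5046  12.8813  8.1763  10.6426  21.3294  13.2484  18.8750]
a=μᵀu=0.959208  b=𝟙ᵀu=8.415001  c=𝟙ᵀv=95.657554  D=ac−b²=20.943238
λ₁=(c·0.107−b)/D = (95.657554·0.107−8.415001)/20.943238 = 0.086919
λ₂=(a−b·0.107)/D = (0.959208−8.415001·0.107)/20.943238 = 0.002808
w* = 0.086919·u + 0.002808·v:
  w_0 = 0.086919·0.4209 + 0.002808·10.5046 = 0.0661  (Nike)
  w_1 = 0.086919·0.6355 + 0.002808·12.8813 = 0.0914  (Intel)
  w_2 = 0.086919·0.5484 + 0.002808·8.1763 = 0.0706  (Alcoa)
  w_3 = 0.086919·2.1765 + 0.002808·10.6426 = 0.2191  (Raytheon)
  w_4 = 0.086919·2.5198 + 0.002808·21.3294 = 0.2789  (GE)
  w_5 = 0.086919·0.9700 + 0.002808·13.2484 = 0.1215  (Honeywell)
  w_6 = 0.086919·1.1439 + 0.002808·18.8750 = 0.1524  (Starbucks)
Σw_i=1.0000  μᵀw=0.1070
σ²=wᵀΣw=λ₁·μ_p+λ₂ = 0.086919·0.107 + 0.002808 = 0.012108 ≈ 0.0121

0.0121


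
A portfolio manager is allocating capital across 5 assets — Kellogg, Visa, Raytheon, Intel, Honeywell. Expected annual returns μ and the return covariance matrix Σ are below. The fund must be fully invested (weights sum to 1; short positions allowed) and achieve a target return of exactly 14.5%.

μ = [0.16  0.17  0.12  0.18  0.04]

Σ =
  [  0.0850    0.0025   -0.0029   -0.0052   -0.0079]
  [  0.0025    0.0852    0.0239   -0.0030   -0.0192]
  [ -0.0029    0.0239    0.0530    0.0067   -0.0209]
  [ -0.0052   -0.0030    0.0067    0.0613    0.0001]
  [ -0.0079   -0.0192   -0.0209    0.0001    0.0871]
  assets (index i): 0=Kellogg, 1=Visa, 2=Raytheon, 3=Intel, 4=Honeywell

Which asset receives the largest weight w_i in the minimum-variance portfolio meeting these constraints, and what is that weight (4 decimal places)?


g=Σ⁻¹μ = [2.2097  1.8843  1.7404  3.0234  1.4892]
h=Σ⁻¹𝟙 = [15.0070  10.5348  20.8927  15.7854  20.1596]
a=μᵀg=1.486503  b=𝟙ᵀg=10.346921  c=𝟙ᵀh=82.379535  D=ac−b²=15.398628
λ₁=(c·0.145−b)/D = (82.379535·0.145−10.346921)/15.398628 = 0.103783
λ₂=(a−b·0.145)/D = (1.486503−10.346921·0.145)/15.398628 = -0.000896
w* = 0.103783·g + -0.000896·h:
  w_0 = 0.103783·2.2097 + -0.000896·15.0070 = 0.2159  (Kellogg)
  w_1 = 0.103783·1.8843 + -0.000896·10.5348 = 0.1861  (Visa)
  w_2 = 0.103783·1.7404 + -0.000896·20.8927 = 0.1619  (Raytheon)
  w_3 = 0.103783·3.0234 + -0.000896·15.7854 = 0.2996  (Intel)
  w_4 = 0.103783·1.4892 + -0.000896·20.1596 = 0.1365  (Honeywell)
Σw_i=1.0000  μᵀw=0.1450
σ²=wᵀΣw=λ₁·μ_p+λ₂ = 0.103783·0.145 + -0.000896 = 0.014152 ≈ 0.0142

Intel (0.2996)


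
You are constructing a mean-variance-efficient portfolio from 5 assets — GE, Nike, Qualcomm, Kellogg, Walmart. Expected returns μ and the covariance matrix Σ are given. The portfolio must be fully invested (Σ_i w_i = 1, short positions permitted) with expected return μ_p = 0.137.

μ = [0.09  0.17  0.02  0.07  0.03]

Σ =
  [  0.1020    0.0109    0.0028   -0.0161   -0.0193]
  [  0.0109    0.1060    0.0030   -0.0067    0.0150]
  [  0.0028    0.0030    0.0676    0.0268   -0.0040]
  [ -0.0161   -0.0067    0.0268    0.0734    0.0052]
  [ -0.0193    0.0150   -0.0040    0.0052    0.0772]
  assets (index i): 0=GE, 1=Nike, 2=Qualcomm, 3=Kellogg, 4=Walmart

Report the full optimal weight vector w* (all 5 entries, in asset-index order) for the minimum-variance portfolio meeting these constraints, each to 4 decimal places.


g=Σ⁻¹μ = [0.9917  1.5726  -0.3712  1.4350  0.2151]
h=Σ⁻¹𝟙 = [13.6210  6.4595  9.8347  12.5643  14.7668]
a=μᵀg=0.456072  b=𝟙ᵀg=3.843198  c=𝟙ᵀh=57.246259  D=ac−b²=11.338254
λ₁=(c·0.137−b)/D = (57.246259·0.137−3.843198)/11.338254 = 0.352747
λ₂=(a−b·0.137)/D = (0.456072−3.843198·0.137)/11.338254 = -0.006213
w* = 0.352747·g + -0.006213·h:
  w_0 = 0.352747·0.9917 + -0.006213·13.6210 = 0.2652  (GE)
  w_1 = 0.352747·1.5726 + -0.006213·6.4595 = 0.5146  (Nike)
  w_2 = 0.352747·-0.3712 + -0.006213·9.8347 = -0.1920  (Qualcomm)
  w_3 = 0.352747·1.4350 + -0.006213·12.5643 = 0.4281  (Kellogg)
  w_4 = 0.352747·0.2151 + -0.006213·14.7668 = -0.0159  (Walmart)
Σw_i=1.0000  μᵀw=0.1370
σ²=wᵀΣw=λ₁·μ_p+λ₂ = 0.352747·0.137 + -0.006213 = 0.042113 ≈ 0.0421

0.2652  0.5146  -0.1920  0.4281  -0.0159
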